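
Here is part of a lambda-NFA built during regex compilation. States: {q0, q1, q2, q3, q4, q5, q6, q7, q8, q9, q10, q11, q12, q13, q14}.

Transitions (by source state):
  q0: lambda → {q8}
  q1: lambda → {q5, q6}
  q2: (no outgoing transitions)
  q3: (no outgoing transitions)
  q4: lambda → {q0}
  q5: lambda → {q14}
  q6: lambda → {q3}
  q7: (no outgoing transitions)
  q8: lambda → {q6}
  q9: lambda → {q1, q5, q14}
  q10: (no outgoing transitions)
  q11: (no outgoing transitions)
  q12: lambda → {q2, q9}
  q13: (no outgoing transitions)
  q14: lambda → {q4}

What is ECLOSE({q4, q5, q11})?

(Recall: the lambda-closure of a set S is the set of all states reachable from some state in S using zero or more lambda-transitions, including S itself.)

Start with {q4, q5, q11}.
From q4 via lambda: add q0.
From q5 via lambda: add q14.
From q0 via lambda: add q8.
From q8 via lambda: add q6.
From q6 via lambda: add q3.
No new states can be added; the closed set is {q0, q3, q4, q5, q6, q8, q11, q14}.

{q0, q3, q4, q5, q6, q8, q11, q14}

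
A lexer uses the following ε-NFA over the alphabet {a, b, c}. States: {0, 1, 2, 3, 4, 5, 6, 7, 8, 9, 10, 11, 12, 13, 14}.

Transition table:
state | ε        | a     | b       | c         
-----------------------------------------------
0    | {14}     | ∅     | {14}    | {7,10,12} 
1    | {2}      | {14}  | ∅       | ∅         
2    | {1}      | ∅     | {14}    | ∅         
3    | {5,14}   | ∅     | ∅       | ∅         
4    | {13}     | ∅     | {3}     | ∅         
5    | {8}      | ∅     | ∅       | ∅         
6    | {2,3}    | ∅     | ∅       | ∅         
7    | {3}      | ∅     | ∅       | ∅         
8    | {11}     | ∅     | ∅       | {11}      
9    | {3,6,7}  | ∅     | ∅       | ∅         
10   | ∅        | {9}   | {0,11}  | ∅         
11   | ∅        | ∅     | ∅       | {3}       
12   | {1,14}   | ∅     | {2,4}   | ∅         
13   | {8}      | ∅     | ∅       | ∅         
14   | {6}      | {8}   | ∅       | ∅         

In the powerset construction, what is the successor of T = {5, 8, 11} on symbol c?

8 on c → {11}.
11 on c → {3}.
No c-transition from 5.
Union after reading c: {3, 11}.
Now take the ε-closure:
From 3 via ε: add 5, 14.
From 5 via ε: add 8.
From 14 via ε: add 6.
From 6 via ε: add 2.
From 2 via ε: add 1.
No new states can be added; the closed set is {1, 2, 3, 5, 6, 8, 11, 14}.

{1, 2, 3, 5, 6, 8, 11, 14}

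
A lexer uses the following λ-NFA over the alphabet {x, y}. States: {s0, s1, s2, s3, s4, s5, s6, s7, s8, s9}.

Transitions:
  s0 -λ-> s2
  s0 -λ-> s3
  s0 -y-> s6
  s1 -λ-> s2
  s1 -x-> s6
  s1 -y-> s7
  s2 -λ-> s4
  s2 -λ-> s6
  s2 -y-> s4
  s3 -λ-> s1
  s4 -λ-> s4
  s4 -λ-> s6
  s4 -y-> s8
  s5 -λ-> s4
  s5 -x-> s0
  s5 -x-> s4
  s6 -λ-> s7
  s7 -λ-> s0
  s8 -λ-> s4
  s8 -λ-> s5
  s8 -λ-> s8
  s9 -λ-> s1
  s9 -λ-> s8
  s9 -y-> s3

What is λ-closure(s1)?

Start with {s1}.
From s1 via λ: add s2.
From s2 via λ: add s4, s6.
From s6 via λ: add s7.
From s7 via λ: add s0.
From s0 via λ: add s3.
No new states can be added; the closed set is {s0, s1, s2, s3, s4, s6, s7}.

{s0, s1, s2, s3, s4, s6, s7}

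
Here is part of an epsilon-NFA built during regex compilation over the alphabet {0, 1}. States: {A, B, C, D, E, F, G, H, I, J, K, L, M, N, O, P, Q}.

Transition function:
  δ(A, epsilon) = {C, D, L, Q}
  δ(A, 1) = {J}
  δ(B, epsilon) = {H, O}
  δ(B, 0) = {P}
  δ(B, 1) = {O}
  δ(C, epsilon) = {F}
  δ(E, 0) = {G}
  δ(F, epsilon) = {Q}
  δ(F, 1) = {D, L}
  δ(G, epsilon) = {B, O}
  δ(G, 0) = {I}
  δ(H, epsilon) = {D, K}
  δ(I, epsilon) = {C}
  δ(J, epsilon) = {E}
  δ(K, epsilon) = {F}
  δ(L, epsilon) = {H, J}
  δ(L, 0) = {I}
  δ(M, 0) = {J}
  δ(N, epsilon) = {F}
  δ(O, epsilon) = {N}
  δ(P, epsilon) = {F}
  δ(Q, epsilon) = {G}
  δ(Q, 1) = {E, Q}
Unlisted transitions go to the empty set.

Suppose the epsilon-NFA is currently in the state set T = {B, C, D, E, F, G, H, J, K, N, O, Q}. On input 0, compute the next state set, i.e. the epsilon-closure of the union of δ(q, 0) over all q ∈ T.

B on 0 → {P}.
E on 0 → {G}.
G on 0 → {I}.
No 0-transition from C, D, F, H, J, K, N, O, Q.
Union after reading 0: {G, I, P}.
Now take the epsilon-closure:
From G via epsilon: add B, O.
From I via epsilon: add C.
From P via epsilon: add F.
From B via epsilon: add H.
From F via epsilon: add Q.
From O via epsilon: add N.
From H via epsilon: add D, K.
No new states can be added; the closed set is {B, C, D, F, G, H, I, K, N, O, P, Q}.

{B, C, D, F, G, H, I, K, N, O, P, Q}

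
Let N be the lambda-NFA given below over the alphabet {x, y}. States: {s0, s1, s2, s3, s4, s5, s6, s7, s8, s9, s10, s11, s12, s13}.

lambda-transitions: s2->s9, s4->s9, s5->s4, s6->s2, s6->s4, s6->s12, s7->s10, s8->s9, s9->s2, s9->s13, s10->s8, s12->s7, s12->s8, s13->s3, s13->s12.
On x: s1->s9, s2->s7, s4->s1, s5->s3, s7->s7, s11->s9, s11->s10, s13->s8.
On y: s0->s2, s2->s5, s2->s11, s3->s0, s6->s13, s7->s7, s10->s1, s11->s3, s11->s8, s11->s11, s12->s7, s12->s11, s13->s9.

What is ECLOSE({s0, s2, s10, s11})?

Start with {s0, s2, s10, s11}.
From s2 via lambda: add s9.
From s10 via lambda: add s8.
From s9 via lambda: add s13.
From s13 via lambda: add s3, s12.
From s12 via lambda: add s7.
No new states can be added; the closed set is {s0, s2, s3, s7, s8, s9, s10, s11, s12, s13}.

{s0, s2, s3, s7, s8, s9, s10, s11, s12, s13}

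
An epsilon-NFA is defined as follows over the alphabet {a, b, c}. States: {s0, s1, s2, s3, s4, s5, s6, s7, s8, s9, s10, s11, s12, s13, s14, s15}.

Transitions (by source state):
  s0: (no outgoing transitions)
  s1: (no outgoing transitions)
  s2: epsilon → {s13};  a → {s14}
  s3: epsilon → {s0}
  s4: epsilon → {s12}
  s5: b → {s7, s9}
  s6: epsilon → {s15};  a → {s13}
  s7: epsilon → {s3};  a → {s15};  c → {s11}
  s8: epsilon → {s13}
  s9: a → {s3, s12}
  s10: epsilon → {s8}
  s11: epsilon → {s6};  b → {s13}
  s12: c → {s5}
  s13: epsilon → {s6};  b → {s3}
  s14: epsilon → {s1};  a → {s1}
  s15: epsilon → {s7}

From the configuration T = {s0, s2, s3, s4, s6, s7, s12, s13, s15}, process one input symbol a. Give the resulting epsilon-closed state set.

s2 on a → {s14}.
s6 on a → {s13}.
s7 on a → {s15}.
No a-transition from s0, s3, s4, s12, s13, s15.
Union after reading a: {s13, s14, s15}.
Now take the epsilon-closure:
From s13 via epsilon: add s6.
From s14 via epsilon: add s1.
From s15 via epsilon: add s7.
From s7 via epsilon: add s3.
From s3 via epsilon: add s0.
No new states can be added; the closed set is {s0, s1, s3, s6, s7, s13, s14, s15}.

{s0, s1, s3, s6, s7, s13, s14, s15}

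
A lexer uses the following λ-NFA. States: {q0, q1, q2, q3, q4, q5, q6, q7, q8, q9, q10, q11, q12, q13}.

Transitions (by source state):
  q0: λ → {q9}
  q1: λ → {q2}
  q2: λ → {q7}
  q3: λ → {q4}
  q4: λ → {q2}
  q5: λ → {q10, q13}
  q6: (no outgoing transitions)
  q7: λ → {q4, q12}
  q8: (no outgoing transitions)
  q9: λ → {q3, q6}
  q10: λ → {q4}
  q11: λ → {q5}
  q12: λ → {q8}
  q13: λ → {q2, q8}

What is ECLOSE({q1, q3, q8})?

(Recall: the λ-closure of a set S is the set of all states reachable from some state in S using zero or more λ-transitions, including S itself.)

Start with {q1, q3, q8}.
From q1 via λ: add q2.
From q3 via λ: add q4.
From q2 via λ: add q7.
From q7 via λ: add q12.
No new states can be added; the closed set is {q1, q2, q3, q4, q7, q8, q12}.

{q1, q2, q3, q4, q7, q8, q12}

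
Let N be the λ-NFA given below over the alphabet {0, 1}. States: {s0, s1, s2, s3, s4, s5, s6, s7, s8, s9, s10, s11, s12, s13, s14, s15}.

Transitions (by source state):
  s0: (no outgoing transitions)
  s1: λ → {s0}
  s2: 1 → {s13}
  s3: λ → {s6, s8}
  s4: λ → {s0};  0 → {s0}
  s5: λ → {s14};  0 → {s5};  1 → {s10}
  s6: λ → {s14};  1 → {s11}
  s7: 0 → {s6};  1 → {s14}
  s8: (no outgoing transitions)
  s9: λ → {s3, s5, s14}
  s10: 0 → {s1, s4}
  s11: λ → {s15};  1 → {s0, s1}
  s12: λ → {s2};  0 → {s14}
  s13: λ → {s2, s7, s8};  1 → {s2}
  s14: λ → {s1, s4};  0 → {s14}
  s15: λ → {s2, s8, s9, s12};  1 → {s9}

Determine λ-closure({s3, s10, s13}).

Start with {s3, s10, s13}.
From s3 via λ: add s6, s8.
From s13 via λ: add s2, s7.
From s6 via λ: add s14.
From s14 via λ: add s1, s4.
From s1 via λ: add s0.
No new states can be added; the closed set is {s0, s1, s2, s3, s4, s6, s7, s8, s10, s13, s14}.

{s0, s1, s2, s3, s4, s6, s7, s8, s10, s13, s14}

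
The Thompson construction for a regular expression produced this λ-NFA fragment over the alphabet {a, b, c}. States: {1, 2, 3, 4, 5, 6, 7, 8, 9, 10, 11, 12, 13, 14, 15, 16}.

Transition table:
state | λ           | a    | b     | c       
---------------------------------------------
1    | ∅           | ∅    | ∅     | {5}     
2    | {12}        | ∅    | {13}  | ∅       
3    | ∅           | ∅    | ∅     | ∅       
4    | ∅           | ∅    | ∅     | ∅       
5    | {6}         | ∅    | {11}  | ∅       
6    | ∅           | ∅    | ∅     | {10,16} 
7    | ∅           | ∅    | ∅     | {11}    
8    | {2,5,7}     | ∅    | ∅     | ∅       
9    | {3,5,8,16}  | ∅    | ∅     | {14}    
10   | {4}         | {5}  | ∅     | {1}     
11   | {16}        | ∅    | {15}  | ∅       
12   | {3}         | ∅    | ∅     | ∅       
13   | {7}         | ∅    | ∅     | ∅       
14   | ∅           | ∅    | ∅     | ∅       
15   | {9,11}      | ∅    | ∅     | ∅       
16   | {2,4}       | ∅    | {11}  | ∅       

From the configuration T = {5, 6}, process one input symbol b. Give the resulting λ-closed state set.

{2, 3, 4, 11, 12, 16}

5 on b → {11}.
No b-transition from 6.
Union after reading b: {11}.
Now take the λ-closure:
From 11 via λ: add 16.
From 16 via λ: add 2, 4.
From 2 via λ: add 12.
From 12 via λ: add 3.
No new states can be added; the closed set is {2, 3, 4, 11, 12, 16}.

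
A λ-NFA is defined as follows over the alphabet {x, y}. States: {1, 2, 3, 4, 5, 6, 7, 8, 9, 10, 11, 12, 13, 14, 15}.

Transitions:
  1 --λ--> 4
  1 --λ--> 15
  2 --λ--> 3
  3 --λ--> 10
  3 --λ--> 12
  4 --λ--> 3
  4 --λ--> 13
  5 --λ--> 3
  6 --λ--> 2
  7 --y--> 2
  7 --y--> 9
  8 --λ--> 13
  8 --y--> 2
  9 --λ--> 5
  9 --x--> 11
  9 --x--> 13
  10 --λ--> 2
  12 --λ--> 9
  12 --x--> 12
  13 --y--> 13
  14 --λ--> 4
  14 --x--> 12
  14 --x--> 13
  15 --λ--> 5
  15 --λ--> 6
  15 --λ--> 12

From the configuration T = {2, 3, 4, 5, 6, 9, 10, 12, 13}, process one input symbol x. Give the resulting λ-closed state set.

9 on x → {11, 13}.
12 on x → {12}.
No x-transition from 2, 3, 4, 5, 6, 10, 13.
Union after reading x: {11, 12, 13}.
Now take the λ-closure:
From 12 via λ: add 9.
From 9 via λ: add 5.
From 5 via λ: add 3.
From 3 via λ: add 10.
From 10 via λ: add 2.
No new states can be added; the closed set is {2, 3, 5, 9, 10, 11, 12, 13}.

{2, 3, 5, 9, 10, 11, 12, 13}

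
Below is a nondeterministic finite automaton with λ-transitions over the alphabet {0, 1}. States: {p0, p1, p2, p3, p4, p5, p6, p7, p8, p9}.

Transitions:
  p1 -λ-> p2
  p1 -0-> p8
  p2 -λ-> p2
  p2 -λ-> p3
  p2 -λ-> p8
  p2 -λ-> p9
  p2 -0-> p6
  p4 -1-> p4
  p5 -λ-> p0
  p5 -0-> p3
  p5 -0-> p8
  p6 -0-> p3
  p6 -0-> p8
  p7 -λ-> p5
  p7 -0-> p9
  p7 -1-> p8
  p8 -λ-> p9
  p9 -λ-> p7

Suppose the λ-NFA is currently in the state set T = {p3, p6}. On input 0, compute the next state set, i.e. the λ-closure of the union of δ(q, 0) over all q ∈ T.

{p0, p3, p5, p7, p8, p9}

p6 on 0 → {p3, p8}.
No 0-transition from p3.
Union after reading 0: {p3, p8}.
Now take the λ-closure:
From p8 via λ: add p9.
From p9 via λ: add p7.
From p7 via λ: add p5.
From p5 via λ: add p0.
No new states can be added; the closed set is {p0, p3, p5, p7, p8, p9}.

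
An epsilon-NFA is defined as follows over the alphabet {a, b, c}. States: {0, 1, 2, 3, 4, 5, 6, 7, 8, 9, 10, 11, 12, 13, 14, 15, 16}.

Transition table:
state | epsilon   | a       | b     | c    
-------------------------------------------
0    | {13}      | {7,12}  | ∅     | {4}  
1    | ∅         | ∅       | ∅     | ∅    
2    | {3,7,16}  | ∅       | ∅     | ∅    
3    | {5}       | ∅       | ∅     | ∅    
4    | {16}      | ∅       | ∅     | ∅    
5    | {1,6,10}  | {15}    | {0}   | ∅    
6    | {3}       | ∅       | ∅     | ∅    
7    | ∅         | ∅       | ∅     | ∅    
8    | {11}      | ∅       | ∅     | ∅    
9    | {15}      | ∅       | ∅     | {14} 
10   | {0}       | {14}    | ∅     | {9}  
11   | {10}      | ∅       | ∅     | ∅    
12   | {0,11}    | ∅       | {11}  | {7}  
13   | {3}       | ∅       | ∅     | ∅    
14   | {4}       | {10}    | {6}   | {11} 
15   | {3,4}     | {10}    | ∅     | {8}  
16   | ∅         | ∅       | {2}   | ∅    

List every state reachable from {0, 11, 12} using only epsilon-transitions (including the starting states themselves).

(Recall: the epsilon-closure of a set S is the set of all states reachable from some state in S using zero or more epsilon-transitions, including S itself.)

Start with {0, 11, 12}.
From 0 via epsilon: add 13.
From 11 via epsilon: add 10.
From 13 via epsilon: add 3.
From 3 via epsilon: add 5.
From 5 via epsilon: add 1, 6.
No new states can be added; the closed set is {0, 1, 3, 5, 6, 10, 11, 12, 13}.

{0, 1, 3, 5, 6, 10, 11, 12, 13}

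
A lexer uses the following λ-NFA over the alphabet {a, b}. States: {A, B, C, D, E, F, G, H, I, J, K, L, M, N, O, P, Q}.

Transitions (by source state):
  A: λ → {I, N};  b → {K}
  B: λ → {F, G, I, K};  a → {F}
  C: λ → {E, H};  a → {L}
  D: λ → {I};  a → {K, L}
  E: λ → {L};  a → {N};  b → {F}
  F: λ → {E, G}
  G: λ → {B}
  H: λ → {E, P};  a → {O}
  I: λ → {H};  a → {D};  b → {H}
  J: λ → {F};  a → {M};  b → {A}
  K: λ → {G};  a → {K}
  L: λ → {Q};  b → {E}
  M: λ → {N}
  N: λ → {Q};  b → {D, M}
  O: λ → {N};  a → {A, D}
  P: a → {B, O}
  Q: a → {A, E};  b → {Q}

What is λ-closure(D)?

Start with {D}.
From D via λ: add I.
From I via λ: add H.
From H via λ: add E, P.
From E via λ: add L.
From L via λ: add Q.
No new states can be added; the closed set is {D, E, H, I, L, P, Q}.

{D, E, H, I, L, P, Q}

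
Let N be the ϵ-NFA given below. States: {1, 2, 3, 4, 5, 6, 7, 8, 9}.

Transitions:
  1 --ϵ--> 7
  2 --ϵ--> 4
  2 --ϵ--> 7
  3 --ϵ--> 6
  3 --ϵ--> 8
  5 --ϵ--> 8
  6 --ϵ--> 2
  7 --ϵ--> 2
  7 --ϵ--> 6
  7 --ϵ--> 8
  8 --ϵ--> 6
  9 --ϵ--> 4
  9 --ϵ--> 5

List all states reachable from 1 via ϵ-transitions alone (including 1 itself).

{1, 2, 4, 6, 7, 8}

Start with {1}.
From 1 via ϵ: add 7.
From 7 via ϵ: add 2, 6, 8.
From 2 via ϵ: add 4.
No new states can be added; the closed set is {1, 2, 4, 6, 7, 8}.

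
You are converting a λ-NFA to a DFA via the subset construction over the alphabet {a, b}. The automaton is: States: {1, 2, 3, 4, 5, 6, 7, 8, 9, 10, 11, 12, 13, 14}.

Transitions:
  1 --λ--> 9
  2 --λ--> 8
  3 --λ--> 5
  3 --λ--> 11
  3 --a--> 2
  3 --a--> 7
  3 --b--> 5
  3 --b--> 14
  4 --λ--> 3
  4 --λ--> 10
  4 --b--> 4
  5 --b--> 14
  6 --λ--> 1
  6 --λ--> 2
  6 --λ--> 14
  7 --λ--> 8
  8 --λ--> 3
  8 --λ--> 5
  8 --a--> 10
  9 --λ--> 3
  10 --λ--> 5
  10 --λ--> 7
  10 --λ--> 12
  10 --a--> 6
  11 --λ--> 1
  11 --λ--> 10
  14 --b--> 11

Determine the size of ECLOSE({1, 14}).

10

Start with {1, 14}.
From 1 via λ: add 9.
From 9 via λ: add 3.
From 3 via λ: add 5, 11.
From 11 via λ: add 10.
From 10 via λ: add 7, 12.
From 7 via λ: add 8.
λ-closure = {1, 3, 5, 7, 8, 9, 10, 11, 12, 14}, which has 10 states.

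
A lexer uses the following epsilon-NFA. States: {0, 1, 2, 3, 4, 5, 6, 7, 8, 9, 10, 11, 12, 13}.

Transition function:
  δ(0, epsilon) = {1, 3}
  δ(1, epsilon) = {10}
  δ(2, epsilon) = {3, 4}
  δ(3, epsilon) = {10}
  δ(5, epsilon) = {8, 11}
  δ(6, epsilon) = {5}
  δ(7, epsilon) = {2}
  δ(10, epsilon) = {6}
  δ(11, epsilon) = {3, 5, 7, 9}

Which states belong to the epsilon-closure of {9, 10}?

{2, 3, 4, 5, 6, 7, 8, 9, 10, 11}

Start with {9, 10}.
From 10 via epsilon: add 6.
From 6 via epsilon: add 5.
From 5 via epsilon: add 8, 11.
From 11 via epsilon: add 3, 7.
From 7 via epsilon: add 2.
From 2 via epsilon: add 4.
No new states can be added; the closed set is {2, 3, 4, 5, 6, 7, 8, 9, 10, 11}.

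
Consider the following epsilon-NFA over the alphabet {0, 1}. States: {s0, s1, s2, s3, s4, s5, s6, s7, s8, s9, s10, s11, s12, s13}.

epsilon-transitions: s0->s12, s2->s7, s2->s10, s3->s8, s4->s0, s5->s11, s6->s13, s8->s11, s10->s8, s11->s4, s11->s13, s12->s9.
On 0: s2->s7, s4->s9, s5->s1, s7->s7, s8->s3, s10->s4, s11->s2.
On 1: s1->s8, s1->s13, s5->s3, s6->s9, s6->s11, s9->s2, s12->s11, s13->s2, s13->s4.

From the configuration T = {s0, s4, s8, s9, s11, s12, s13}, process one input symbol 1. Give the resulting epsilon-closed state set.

{s0, s2, s4, s7, s8, s9, s10, s11, s12, s13}

s9 on 1 → {s2}.
s12 on 1 → {s11}.
s13 on 1 → {s2, s4}.
No 1-transition from s0, s4, s8, s11.
Union after reading 1: {s2, s4, s11}.
Now take the epsilon-closure:
From s2 via epsilon: add s7, s10.
From s4 via epsilon: add s0.
From s11 via epsilon: add s13.
From s0 via epsilon: add s12.
From s10 via epsilon: add s8.
From s12 via epsilon: add s9.
No new states can be added; the closed set is {s0, s2, s4, s7, s8, s9, s10, s11, s12, s13}.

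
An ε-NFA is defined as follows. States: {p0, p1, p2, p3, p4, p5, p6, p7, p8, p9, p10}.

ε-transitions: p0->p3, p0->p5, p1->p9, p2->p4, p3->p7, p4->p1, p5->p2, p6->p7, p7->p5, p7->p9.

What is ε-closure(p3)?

{p1, p2, p3, p4, p5, p7, p9}

Start with {p3}.
From p3 via ε: add p7.
From p7 via ε: add p5, p9.
From p5 via ε: add p2.
From p2 via ε: add p4.
From p4 via ε: add p1.
No new states can be added; the closed set is {p1, p2, p3, p4, p5, p7, p9}.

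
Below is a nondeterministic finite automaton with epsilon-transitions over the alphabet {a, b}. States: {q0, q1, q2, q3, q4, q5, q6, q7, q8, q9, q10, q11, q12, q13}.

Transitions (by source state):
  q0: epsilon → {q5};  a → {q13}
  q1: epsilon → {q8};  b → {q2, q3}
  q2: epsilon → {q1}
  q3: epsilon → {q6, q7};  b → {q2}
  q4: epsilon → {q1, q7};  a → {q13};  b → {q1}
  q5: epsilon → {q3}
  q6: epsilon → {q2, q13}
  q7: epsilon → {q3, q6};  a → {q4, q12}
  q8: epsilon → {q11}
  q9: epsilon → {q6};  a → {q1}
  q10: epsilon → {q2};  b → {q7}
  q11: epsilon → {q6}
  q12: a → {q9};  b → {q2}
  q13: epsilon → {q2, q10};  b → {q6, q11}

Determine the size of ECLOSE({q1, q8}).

7

Start with {q1, q8}.
From q8 via epsilon: add q11.
From q11 via epsilon: add q6.
From q6 via epsilon: add q2, q13.
From q13 via epsilon: add q10.
epsilon-closure = {q1, q2, q6, q8, q10, q11, q13}, which has 7 states.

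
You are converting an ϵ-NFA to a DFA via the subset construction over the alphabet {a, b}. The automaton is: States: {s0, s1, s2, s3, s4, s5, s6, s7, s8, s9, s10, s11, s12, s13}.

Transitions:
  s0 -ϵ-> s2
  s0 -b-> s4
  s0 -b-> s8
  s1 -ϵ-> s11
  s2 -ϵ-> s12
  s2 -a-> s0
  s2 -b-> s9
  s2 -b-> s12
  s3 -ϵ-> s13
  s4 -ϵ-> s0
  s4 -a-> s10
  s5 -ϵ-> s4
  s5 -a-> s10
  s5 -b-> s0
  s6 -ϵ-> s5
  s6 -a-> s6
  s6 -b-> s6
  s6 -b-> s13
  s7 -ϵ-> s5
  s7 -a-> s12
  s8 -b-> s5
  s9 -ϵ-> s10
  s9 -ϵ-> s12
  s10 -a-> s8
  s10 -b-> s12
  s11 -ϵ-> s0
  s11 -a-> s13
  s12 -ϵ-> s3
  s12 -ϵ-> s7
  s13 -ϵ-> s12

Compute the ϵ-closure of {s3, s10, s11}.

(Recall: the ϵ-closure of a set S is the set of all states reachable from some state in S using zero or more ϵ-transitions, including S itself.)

{s0, s2, s3, s4, s5, s7, s10, s11, s12, s13}

Start with {s3, s10, s11}.
From s3 via ϵ: add s13.
From s11 via ϵ: add s0.
From s0 via ϵ: add s2.
From s13 via ϵ: add s12.
From s12 via ϵ: add s7.
From s7 via ϵ: add s5.
From s5 via ϵ: add s4.
No new states can be added; the closed set is {s0, s2, s3, s4, s5, s7, s10, s11, s12, s13}.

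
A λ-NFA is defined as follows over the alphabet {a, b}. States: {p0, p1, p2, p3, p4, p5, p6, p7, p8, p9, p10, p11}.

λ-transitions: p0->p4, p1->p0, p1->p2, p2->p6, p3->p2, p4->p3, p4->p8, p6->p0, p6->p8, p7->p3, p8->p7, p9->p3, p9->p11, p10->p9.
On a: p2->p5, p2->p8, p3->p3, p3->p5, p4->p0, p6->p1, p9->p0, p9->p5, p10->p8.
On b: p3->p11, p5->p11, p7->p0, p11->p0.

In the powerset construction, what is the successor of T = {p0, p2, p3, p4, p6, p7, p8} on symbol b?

p3 on b → {p11}.
p7 on b → {p0}.
No b-transition from p0, p2, p4, p6, p8.
Union after reading b: {p0, p11}.
Now take the λ-closure:
From p0 via λ: add p4.
From p4 via λ: add p3, p8.
From p3 via λ: add p2.
From p8 via λ: add p7.
From p2 via λ: add p6.
No new states can be added; the closed set is {p0, p2, p3, p4, p6, p7, p8, p11}.

{p0, p2, p3, p4, p6, p7, p8, p11}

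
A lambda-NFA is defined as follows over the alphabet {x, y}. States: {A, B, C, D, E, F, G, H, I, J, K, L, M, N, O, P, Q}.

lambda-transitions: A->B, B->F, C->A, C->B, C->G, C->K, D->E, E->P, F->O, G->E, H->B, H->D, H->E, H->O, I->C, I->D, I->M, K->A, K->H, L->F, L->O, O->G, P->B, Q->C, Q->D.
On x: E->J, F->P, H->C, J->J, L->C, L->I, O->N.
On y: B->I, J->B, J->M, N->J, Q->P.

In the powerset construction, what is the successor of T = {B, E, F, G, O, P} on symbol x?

{B, E, F, G, J, N, O, P}

E on x → {J}.
F on x → {P}.
O on x → {N}.
No x-transition from B, G, P.
Union after reading x: {J, N, P}.
Now take the lambda-closure:
From P via lambda: add B.
From B via lambda: add F.
From F via lambda: add O.
From O via lambda: add G.
From G via lambda: add E.
No new states can be added; the closed set is {B, E, F, G, J, N, O, P}.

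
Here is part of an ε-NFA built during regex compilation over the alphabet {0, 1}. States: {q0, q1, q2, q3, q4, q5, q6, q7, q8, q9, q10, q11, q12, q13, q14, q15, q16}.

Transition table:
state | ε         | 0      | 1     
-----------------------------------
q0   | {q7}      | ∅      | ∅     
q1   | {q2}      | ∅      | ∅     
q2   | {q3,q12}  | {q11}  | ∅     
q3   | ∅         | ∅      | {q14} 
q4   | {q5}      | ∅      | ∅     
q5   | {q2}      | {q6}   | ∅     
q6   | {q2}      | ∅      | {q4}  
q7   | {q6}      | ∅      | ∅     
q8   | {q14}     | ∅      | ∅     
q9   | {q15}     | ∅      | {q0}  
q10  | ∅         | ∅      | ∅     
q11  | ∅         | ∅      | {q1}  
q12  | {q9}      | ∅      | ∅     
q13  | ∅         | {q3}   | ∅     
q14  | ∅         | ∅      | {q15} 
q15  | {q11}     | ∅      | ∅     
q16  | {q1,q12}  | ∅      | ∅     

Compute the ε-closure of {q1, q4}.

Start with {q1, q4}.
From q1 via ε: add q2.
From q4 via ε: add q5.
From q2 via ε: add q3, q12.
From q12 via ε: add q9.
From q9 via ε: add q15.
From q15 via ε: add q11.
No new states can be added; the closed set is {q1, q2, q3, q4, q5, q9, q11, q12, q15}.

{q1, q2, q3, q4, q5, q9, q11, q12, q15}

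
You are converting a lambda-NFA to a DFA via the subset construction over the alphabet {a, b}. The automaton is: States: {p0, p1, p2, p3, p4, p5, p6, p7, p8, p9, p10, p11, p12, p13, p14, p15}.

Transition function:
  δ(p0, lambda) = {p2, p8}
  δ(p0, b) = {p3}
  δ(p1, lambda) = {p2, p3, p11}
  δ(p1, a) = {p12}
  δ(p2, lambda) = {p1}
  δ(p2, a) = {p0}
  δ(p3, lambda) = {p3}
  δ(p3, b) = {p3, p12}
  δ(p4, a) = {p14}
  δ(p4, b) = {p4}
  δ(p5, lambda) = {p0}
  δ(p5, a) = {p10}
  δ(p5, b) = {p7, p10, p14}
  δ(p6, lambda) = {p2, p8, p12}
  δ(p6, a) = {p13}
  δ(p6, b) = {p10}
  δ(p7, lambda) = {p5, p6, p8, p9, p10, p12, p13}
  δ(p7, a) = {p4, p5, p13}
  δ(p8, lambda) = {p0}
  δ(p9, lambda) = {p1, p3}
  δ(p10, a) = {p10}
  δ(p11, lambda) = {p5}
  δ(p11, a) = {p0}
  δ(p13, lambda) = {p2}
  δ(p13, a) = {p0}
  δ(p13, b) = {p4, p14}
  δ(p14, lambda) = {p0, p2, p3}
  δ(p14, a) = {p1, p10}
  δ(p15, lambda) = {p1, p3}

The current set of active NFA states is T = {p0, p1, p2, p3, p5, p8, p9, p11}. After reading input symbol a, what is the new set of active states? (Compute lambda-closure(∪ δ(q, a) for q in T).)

p1 on a → {p12}.
p2 on a → {p0}.
p5 on a → {p10}.
p11 on a → {p0}.
No a-transition from p0, p3, p8, p9.
Union after reading a: {p0, p10, p12}.
Now take the lambda-closure:
From p0 via lambda: add p2, p8.
From p2 via lambda: add p1.
From p1 via lambda: add p3, p11.
From p11 via lambda: add p5.
No new states can be added; the closed set is {p0, p1, p2, p3, p5, p8, p10, p11, p12}.

{p0, p1, p2, p3, p5, p8, p10, p11, p12}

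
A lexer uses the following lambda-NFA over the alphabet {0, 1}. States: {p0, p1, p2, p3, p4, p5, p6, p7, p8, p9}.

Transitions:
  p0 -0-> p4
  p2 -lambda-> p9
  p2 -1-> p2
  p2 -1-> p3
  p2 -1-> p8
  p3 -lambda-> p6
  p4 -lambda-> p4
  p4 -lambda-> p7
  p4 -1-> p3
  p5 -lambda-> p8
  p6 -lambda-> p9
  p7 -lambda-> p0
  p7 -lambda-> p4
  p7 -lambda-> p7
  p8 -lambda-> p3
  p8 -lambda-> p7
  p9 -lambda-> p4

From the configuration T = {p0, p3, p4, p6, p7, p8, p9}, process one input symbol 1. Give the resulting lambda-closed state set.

p4 on 1 → {p3}.
No 1-transition from p0, p3, p6, p7, p8, p9.
Union after reading 1: {p3}.
Now take the lambda-closure:
From p3 via lambda: add p6.
From p6 via lambda: add p9.
From p9 via lambda: add p4.
From p4 via lambda: add p7.
From p7 via lambda: add p0.
No new states can be added; the closed set is {p0, p3, p4, p6, p7, p9}.

{p0, p3, p4, p6, p7, p9}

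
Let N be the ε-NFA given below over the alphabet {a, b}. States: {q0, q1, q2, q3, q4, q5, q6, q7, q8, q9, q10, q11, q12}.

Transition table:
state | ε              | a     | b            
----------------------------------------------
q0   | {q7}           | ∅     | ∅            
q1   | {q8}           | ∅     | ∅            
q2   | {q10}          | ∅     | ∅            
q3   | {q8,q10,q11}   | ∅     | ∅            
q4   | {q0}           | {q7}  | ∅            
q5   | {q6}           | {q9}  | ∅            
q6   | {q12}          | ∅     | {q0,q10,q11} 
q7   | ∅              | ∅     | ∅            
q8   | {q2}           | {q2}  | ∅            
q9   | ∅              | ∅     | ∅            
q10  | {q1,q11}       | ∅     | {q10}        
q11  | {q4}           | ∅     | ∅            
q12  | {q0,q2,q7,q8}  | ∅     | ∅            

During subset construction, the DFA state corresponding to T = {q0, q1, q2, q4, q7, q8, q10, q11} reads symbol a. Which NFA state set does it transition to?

q4 on a → {q7}.
q8 on a → {q2}.
No a-transition from q0, q1, q2, q7, q10, q11.
Union after reading a: {q2, q7}.
Now take the ε-closure:
From q2 via ε: add q10.
From q10 via ε: add q1, q11.
From q1 via ε: add q8.
From q11 via ε: add q4.
From q4 via ε: add q0.
No new states can be added; the closed set is {q0, q1, q2, q4, q7, q8, q10, q11}.

{q0, q1, q2, q4, q7, q8, q10, q11}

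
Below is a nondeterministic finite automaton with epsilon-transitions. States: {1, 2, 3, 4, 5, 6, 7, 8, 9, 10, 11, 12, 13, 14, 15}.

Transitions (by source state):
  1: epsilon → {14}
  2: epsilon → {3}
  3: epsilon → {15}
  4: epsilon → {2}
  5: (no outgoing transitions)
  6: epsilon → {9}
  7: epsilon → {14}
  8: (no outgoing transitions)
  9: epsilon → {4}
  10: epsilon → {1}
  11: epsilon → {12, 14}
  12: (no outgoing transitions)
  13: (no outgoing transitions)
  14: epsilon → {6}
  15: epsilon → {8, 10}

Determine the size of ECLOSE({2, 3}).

10

Start with {2, 3}.
From 3 via epsilon: add 15.
From 15 via epsilon: add 8, 10.
From 10 via epsilon: add 1.
From 1 via epsilon: add 14.
From 14 via epsilon: add 6.
From 6 via epsilon: add 9.
From 9 via epsilon: add 4.
epsilon-closure = {1, 2, 3, 4, 6, 8, 9, 10, 14, 15}, which has 10 states.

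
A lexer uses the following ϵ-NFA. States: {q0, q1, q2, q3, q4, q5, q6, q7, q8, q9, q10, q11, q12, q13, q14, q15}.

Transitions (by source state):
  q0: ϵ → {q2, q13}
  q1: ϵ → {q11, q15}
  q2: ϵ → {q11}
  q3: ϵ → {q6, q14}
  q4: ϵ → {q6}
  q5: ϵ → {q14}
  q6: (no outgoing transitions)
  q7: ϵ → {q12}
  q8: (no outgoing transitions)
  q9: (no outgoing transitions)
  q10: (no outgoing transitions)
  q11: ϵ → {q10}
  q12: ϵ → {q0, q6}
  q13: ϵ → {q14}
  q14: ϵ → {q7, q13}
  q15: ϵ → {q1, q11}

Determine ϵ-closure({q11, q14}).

Start with {q11, q14}.
From q11 via ϵ: add q10.
From q14 via ϵ: add q7, q13.
From q7 via ϵ: add q12.
From q12 via ϵ: add q0, q6.
From q0 via ϵ: add q2.
No new states can be added; the closed set is {q0, q2, q6, q7, q10, q11, q12, q13, q14}.

{q0, q2, q6, q7, q10, q11, q12, q13, q14}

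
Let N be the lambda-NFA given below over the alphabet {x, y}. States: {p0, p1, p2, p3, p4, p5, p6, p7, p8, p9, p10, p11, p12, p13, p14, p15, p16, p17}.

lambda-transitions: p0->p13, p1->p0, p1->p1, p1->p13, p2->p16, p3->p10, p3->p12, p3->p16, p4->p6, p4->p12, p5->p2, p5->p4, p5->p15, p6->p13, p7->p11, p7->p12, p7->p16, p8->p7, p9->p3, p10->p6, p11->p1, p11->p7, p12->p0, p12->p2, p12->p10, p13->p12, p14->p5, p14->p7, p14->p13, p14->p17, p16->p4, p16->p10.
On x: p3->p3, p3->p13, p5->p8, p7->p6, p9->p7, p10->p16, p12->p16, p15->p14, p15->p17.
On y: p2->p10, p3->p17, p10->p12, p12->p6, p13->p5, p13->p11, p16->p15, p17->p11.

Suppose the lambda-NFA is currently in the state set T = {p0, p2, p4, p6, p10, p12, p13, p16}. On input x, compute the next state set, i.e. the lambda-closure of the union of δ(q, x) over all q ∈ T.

p10 on x → {p16}.
p12 on x → {p16}.
No x-transition from p0, p2, p4, p6, p13, p16.
Union after reading x: {p16}.
Now take the lambda-closure:
From p16 via lambda: add p4, p10.
From p4 via lambda: add p6, p12.
From p6 via lambda: add p13.
From p12 via lambda: add p0, p2.
No new states can be added; the closed set is {p0, p2, p4, p6, p10, p12, p13, p16}.

{p0, p2, p4, p6, p10, p12, p13, p16}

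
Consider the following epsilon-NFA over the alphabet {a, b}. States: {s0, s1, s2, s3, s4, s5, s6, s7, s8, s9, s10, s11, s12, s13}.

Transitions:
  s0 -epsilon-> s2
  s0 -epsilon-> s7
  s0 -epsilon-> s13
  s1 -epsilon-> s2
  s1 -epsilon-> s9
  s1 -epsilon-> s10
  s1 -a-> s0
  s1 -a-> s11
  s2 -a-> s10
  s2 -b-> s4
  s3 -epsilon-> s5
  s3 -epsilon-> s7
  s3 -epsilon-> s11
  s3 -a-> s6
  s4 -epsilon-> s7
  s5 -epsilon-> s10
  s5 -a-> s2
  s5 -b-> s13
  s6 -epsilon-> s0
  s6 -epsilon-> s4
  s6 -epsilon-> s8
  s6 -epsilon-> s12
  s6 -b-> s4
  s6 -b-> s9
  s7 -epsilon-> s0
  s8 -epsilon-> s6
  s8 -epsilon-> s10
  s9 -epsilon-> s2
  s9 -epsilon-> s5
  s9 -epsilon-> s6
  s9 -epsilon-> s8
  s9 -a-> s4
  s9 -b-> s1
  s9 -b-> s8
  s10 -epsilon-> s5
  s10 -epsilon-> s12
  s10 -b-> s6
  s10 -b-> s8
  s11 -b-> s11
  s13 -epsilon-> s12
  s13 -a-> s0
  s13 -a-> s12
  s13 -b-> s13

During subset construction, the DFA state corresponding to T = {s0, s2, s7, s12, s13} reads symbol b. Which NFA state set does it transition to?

{s0, s2, s4, s7, s12, s13}

s2 on b → {s4}.
s13 on b → {s13}.
No b-transition from s0, s7, s12.
Union after reading b: {s4, s13}.
Now take the epsilon-closure:
From s4 via epsilon: add s7.
From s13 via epsilon: add s12.
From s7 via epsilon: add s0.
From s0 via epsilon: add s2.
No new states can be added; the closed set is {s0, s2, s4, s7, s12, s13}.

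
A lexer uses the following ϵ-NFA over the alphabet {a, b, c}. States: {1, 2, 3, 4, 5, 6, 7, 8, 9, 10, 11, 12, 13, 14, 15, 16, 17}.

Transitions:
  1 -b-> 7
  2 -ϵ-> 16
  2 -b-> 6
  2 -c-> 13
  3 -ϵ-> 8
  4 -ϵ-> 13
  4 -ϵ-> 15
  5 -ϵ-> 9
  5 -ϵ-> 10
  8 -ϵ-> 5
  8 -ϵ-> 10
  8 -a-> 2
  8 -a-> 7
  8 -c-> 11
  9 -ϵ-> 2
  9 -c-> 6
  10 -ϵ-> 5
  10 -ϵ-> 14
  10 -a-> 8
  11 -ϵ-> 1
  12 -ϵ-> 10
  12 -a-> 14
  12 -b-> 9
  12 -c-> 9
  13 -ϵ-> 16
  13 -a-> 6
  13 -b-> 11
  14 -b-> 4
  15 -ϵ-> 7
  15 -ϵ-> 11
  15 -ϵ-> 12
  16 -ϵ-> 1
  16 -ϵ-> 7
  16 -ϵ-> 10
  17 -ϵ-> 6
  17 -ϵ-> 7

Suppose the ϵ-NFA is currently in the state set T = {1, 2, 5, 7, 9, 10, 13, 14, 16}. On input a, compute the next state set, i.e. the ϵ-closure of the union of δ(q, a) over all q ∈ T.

10 on a → {8}.
13 on a → {6}.
No a-transition from 1, 2, 5, 7, 9, 14, 16.
Union after reading a: {6, 8}.
Now take the ϵ-closure:
From 8 via ϵ: add 5, 10.
From 5 via ϵ: add 9.
From 10 via ϵ: add 14.
From 9 via ϵ: add 2.
From 2 via ϵ: add 16.
From 16 via ϵ: add 1, 7.
No new states can be added; the closed set is {1, 2, 5, 6, 7, 8, 9, 10, 14, 16}.

{1, 2, 5, 6, 7, 8, 9, 10, 14, 16}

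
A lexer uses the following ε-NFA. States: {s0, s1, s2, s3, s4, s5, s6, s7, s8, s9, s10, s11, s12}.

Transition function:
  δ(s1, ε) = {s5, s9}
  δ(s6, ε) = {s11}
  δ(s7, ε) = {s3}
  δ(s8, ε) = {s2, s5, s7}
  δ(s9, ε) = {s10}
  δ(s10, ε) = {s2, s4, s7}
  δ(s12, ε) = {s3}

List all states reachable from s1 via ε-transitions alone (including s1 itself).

Start with {s1}.
From s1 via ε: add s5, s9.
From s9 via ε: add s10.
From s10 via ε: add s2, s4, s7.
From s7 via ε: add s3.
No new states can be added; the closed set is {s1, s2, s3, s4, s5, s7, s9, s10}.

{s1, s2, s3, s4, s5, s7, s9, s10}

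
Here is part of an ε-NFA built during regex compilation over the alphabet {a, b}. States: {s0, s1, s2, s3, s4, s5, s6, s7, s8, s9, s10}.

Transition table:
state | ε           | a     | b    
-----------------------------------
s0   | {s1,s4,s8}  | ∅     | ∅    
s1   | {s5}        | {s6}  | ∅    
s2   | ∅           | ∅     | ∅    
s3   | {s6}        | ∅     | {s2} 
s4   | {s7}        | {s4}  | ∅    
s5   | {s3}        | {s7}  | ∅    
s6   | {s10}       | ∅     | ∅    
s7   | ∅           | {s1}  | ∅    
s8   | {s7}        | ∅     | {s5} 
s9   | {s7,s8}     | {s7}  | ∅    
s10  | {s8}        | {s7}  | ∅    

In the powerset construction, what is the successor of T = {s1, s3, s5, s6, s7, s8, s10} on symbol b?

s3 on b → {s2}.
s8 on b → {s5}.
No b-transition from s1, s5, s6, s7, s10.
Union after reading b: {s2, s5}.
Now take the ε-closure:
From s5 via ε: add s3.
From s3 via ε: add s6.
From s6 via ε: add s10.
From s10 via ε: add s8.
From s8 via ε: add s7.
No new states can be added; the closed set is {s2, s3, s5, s6, s7, s8, s10}.

{s2, s3, s5, s6, s7, s8, s10}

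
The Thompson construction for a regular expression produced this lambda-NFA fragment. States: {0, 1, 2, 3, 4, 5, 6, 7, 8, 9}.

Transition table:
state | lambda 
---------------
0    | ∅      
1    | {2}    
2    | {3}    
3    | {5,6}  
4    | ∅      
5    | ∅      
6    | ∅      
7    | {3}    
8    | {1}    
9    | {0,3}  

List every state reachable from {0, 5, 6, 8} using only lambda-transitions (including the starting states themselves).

{0, 1, 2, 3, 5, 6, 8}

Start with {0, 5, 6, 8}.
From 8 via lambda: add 1.
From 1 via lambda: add 2.
From 2 via lambda: add 3.
No new states can be added; the closed set is {0, 1, 2, 3, 5, 6, 8}.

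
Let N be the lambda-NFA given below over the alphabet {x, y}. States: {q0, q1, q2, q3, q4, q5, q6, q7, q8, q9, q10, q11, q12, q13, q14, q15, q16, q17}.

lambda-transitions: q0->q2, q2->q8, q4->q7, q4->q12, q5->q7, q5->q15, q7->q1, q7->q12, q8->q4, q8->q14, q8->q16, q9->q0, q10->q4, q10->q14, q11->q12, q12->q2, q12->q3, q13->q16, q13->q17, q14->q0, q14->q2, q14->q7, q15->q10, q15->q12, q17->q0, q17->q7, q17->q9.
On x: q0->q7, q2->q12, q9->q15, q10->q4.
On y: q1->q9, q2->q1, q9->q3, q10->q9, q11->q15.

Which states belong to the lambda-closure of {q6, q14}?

{q0, q1, q2, q3, q4, q6, q7, q8, q12, q14, q16}

Start with {q6, q14}.
From q14 via lambda: add q0, q2, q7.
From q2 via lambda: add q8.
From q7 via lambda: add q1, q12.
From q8 via lambda: add q4, q16.
From q12 via lambda: add q3.
No new states can be added; the closed set is {q0, q1, q2, q3, q4, q6, q7, q8, q12, q14, q16}.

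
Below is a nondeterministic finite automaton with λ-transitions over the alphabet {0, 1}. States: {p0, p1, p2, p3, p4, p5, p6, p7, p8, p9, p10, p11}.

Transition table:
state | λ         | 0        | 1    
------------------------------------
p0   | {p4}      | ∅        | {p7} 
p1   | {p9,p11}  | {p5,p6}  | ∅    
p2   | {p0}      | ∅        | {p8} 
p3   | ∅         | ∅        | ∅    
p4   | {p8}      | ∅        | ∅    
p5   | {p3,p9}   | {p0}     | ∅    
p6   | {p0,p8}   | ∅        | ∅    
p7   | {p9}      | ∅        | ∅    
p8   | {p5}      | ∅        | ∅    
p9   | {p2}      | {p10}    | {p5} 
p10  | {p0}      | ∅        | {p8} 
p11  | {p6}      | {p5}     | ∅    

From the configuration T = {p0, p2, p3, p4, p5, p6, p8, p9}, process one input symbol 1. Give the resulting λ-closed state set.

{p0, p2, p3, p4, p5, p7, p8, p9}

p0 on 1 → {p7}.
p2 on 1 → {p8}.
p9 on 1 → {p5}.
No 1-transition from p3, p4, p5, p6, p8.
Union after reading 1: {p5, p7, p8}.
Now take the λ-closure:
From p5 via λ: add p3, p9.
From p9 via λ: add p2.
From p2 via λ: add p0.
From p0 via λ: add p4.
No new states can be added; the closed set is {p0, p2, p3, p4, p5, p7, p8, p9}.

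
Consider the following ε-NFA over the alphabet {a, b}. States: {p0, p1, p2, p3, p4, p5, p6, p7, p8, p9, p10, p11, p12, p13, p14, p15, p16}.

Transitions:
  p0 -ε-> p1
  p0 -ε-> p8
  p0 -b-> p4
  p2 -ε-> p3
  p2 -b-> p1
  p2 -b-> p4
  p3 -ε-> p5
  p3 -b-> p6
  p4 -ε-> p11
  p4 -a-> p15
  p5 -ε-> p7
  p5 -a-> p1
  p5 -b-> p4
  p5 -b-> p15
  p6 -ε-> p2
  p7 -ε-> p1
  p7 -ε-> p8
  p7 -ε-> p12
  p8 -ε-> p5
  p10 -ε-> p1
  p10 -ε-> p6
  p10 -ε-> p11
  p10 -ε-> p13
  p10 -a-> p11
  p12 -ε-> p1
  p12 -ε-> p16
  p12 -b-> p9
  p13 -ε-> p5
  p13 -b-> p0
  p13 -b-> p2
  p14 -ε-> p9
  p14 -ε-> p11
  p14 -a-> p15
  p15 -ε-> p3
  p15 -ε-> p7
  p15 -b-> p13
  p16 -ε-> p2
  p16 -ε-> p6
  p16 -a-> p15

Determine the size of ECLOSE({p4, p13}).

12

Start with {p4, p13}.
From p4 via ε: add p11.
From p13 via ε: add p5.
From p5 via ε: add p7.
From p7 via ε: add p1, p8, p12.
From p12 via ε: add p16.
From p16 via ε: add p2, p6.
From p2 via ε: add p3.
ε-closure = {p1, p2, p3, p4, p5, p6, p7, p8, p11, p12, p13, p16}, which has 12 states.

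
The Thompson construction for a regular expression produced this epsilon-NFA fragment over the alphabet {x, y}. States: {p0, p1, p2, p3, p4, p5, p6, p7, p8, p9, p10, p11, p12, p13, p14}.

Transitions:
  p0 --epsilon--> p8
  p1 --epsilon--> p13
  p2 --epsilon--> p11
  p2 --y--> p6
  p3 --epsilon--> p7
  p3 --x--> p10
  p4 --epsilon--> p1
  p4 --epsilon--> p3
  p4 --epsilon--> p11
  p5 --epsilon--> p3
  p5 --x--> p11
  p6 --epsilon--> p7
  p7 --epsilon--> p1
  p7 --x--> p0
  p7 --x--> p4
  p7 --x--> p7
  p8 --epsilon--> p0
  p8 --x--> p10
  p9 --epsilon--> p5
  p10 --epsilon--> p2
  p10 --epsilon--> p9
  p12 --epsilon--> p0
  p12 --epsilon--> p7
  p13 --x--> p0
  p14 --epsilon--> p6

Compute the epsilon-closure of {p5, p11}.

{p1, p3, p5, p7, p11, p13}

Start with {p5, p11}.
From p5 via epsilon: add p3.
From p3 via epsilon: add p7.
From p7 via epsilon: add p1.
From p1 via epsilon: add p13.
No new states can be added; the closed set is {p1, p3, p5, p7, p11, p13}.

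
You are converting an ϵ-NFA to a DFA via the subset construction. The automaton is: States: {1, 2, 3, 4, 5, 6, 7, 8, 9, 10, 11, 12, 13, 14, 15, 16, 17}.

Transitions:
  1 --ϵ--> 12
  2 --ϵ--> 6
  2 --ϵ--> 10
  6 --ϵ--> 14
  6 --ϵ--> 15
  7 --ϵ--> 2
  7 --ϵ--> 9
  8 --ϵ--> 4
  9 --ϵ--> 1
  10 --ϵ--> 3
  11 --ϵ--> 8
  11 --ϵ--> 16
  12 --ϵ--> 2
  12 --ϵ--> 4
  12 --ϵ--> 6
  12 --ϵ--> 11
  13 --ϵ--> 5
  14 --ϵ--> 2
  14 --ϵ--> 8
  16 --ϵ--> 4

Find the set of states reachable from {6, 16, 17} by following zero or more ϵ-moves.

{2, 3, 4, 6, 8, 10, 14, 15, 16, 17}

Start with {6, 16, 17}.
From 6 via ϵ: add 14, 15.
From 16 via ϵ: add 4.
From 14 via ϵ: add 2, 8.
From 2 via ϵ: add 10.
From 10 via ϵ: add 3.
No new states can be added; the closed set is {2, 3, 4, 6, 8, 10, 14, 15, 16, 17}.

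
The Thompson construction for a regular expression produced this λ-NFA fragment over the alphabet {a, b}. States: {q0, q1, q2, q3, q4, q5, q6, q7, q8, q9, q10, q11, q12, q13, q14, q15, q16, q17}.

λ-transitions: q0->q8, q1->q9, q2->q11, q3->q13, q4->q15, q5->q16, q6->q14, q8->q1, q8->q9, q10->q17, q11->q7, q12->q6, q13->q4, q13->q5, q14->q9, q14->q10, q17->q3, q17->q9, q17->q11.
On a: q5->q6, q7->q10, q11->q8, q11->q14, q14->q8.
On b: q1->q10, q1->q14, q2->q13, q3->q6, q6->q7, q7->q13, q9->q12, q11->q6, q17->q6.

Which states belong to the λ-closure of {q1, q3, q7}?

Start with {q1, q3, q7}.
From q1 via λ: add q9.
From q3 via λ: add q13.
From q13 via λ: add q4, q5.
From q4 via λ: add q15.
From q5 via λ: add q16.
No new states can be added; the closed set is {q1, q3, q4, q5, q7, q9, q13, q15, q16}.

{q1, q3, q4, q5, q7, q9, q13, q15, q16}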